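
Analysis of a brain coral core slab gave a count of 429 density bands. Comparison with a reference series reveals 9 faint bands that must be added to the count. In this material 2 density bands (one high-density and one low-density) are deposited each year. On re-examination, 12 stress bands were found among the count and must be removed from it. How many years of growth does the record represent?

213 years

Correcting the raw count gives 429 − 12 + 9 = 426 true density bands.
With 2 density bands per year, 426 / 2 = 213 years.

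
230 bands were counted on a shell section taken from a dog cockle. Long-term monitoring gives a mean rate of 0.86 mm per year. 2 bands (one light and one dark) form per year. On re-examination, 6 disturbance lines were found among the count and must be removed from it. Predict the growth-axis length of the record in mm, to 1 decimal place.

Adjusted count: 230 − 6 = 224 bands.
With 2 bands per year, 224 / 2 = 112 years.
Predicted length = 0.86 mm/year × 112 years = 96.3 mm.

96.3 mm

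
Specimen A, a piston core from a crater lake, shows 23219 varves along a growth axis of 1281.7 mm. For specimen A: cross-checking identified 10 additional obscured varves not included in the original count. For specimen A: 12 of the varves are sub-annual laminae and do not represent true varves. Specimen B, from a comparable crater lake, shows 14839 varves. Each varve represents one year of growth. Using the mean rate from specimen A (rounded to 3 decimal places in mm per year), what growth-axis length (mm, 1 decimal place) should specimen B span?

Specimen A: correcting the raw count gives 23219 − 12 + 10 = 23217 true varves.
A: Mean rate = 1281.7 mm / 23217 years ≈ 0.055 mm/year.
For B, 0.055 mm/year × 14839 years = 816.1 mm.

816.1 mm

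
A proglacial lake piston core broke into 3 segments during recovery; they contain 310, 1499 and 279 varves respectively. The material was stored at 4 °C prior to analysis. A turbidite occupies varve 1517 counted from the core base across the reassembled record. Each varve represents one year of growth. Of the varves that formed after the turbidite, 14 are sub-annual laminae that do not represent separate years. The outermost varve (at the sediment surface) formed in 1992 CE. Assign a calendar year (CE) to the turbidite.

Total varves = 310 + 1499 + 279 = 2088.
Between varve 1517 and the sediment surface there are 2088 − 1517 = 571 varves.
Removing the 14 false varves leaves 571 − 14 = 557 true varves beyond the turbidite.
Counting back 557 years from 1992 CE places the turbidite in 1992 − 557 = 1435 CE.

1435 CE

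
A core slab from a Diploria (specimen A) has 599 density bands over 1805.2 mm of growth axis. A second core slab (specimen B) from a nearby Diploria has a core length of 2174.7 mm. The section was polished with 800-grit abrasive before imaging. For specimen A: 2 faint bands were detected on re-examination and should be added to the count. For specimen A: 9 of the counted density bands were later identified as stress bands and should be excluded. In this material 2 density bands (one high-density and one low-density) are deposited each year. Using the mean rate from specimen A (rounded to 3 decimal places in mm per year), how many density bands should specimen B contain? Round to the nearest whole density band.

Specimen A: correcting the raw count gives 599 − 9 + 2 = 592 true density bands.
Specimen A: with 2 density bands per year, 592 / 2 = 296 years.
A: 1805.2 mm over 296 years gives 1805.2 / 296 ≈ 6.099 mm/yr.
For B, 2174.7 / 6.099 = 356.57 years; at 2 density bands per year that is 356.57 × 2 ≈ 713 density bands.

713 density bands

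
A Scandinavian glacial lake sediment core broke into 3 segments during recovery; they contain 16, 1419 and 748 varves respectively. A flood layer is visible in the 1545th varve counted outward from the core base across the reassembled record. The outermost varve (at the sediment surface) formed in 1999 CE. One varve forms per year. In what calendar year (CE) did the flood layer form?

Total varves = 16 + 1419 + 748 = 2183.
The flood layer sits at varve 1545 from the core base, so 2183 − 1545 = 638 varves formed after it.
Counting back 638 years from 1999 CE places the flood layer in 1999 − 638 = 1361 CE.

1361 CE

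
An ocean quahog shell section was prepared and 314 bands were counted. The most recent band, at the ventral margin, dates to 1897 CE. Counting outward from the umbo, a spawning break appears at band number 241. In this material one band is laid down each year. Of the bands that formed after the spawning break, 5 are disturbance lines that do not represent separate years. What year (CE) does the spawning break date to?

1829 CE

The spawning break sits at band 241 from the umbo, so 314 − 241 = 73 bands formed after it.
Removing the 5 false bands leaves 73 − 5 = 68 true bands beyond the spawning break.
The band at the ventral margin is 1897 CE, so the spawning break dates to 1897 − 68 = 1829 CE.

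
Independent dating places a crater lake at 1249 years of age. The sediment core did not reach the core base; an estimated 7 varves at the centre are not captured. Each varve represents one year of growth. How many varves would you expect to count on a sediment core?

At one varve per year, 1249 years correspond to 1249 varves.
Subtracting the 7 varves not captured gives 1249 − 7 = 1242 varves in the record.

1242 varves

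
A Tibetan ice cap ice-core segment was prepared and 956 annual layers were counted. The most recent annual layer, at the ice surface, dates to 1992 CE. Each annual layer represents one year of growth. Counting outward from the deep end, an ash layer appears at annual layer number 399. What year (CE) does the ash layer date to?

Between annual layer 399 and the ice surface there are 956 − 399 = 557 annual layers.
1992 − 557 = 1435 CE.

1435 CE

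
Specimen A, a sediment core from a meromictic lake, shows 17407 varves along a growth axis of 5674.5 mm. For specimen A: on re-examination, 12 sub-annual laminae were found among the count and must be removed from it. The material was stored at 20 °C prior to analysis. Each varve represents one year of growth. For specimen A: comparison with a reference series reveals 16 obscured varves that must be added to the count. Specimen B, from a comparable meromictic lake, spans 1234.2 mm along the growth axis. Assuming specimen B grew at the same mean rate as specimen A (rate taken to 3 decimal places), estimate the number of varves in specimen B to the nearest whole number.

Specimen A: true varve count = 17407 − 12 + 16 = 17411.
A: Mean rate = 5674.5 mm / 17411 years ≈ 0.326 mm/year.
For B, 1234.2 / 0.326 = 3785.89 years ≈ 3786 varves.

3786 varves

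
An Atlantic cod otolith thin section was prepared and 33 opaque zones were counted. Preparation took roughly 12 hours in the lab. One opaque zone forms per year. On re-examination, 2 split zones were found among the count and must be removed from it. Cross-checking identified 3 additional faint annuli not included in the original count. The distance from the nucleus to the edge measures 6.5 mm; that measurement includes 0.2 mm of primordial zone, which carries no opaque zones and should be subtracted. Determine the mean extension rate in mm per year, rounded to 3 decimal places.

0.185 mm per year

Adjusted count: 33 − 2 + 3 = 34 opaque zones.
The growth record spans 6.5 − 0.2 = 6.3 mm.
Mean rate = 6.3 mm / 34 years ≈ 0.185 mm per year.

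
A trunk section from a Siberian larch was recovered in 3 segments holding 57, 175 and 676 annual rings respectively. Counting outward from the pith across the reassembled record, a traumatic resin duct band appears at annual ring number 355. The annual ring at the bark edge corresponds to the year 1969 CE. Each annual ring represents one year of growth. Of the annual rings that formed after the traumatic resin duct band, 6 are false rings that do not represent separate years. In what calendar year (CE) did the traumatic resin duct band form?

Total annual rings = 57 + 175 + 676 = 908.
The traumatic resin duct band sits at annual ring 355 from the pith, so 908 − 355 = 553 annual rings formed after it.
Removing the 6 false annual rings leaves 553 − 6 = 547 true annual rings beyond the traumatic resin duct band.
1969 − 547 = 1422 CE.

1422 CE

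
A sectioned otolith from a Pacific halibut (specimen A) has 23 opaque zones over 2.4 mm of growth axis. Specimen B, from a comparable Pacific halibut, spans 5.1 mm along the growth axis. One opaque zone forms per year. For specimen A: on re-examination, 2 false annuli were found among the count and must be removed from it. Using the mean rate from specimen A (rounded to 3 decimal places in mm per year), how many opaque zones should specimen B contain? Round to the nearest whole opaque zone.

45 opaque zones

Specimen A: adjusted count: 23 − 2 = 21 opaque zones.
A: Mean rate = 2.4 mm / 21 years ≈ 0.114 mm per year.
B spans 5.1 / 0.114 = 44.74 years ≈ 45 opaque zones.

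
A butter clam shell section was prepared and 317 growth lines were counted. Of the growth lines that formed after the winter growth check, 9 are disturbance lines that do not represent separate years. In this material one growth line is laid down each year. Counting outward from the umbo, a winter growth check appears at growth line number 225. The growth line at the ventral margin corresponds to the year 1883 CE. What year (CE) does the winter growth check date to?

The winter growth check sits at growth line 225 from the umbo, so 317 − 225 = 92 growth lines formed after it.
Removing the 9 false growth lines leaves 92 − 9 = 83 true growth lines beyond the winter growth check.
Counting back 83 years from 1883 CE places the winter growth check in 1883 − 83 = 1800 CE.

1800 CE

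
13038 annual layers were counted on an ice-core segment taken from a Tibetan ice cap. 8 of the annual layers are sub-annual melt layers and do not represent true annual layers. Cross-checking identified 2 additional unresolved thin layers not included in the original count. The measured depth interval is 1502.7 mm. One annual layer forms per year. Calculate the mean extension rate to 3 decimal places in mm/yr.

After corrections the count is 13038 − 8 + 2 = 13032 annual layers.
Mean rate = 1502.7 mm / 13032 years ≈ 0.115 mm/yr.

0.115 mm/yr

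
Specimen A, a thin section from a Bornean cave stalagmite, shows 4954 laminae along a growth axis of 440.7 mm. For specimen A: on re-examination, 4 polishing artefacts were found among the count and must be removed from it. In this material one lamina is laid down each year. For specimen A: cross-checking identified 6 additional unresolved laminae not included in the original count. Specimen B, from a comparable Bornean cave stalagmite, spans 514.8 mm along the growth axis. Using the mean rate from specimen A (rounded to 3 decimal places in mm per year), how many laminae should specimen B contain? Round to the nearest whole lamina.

Specimen A: after corrections the count is 4954 − 4 + 6 = 4956 laminae.
A: Mean rate = 440.7 mm / 4956 years ≈ 0.089 mm per year.
For B, 514.8 / 0.089 = 5784.27 years ≈ 5784 laminae.

5784 laminae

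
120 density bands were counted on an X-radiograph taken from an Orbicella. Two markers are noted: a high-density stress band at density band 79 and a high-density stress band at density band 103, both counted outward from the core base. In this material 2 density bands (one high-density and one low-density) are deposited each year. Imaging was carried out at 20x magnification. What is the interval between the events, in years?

Separation: 103 − 79 = 24 density bands.
Dividing by 2 density bands per year: 24 / 2 = 12 years.

12 years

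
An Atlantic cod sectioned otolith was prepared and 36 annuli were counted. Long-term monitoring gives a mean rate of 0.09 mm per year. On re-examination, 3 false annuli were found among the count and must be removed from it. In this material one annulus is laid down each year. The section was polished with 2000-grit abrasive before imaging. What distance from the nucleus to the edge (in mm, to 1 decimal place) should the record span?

3.0 mm

Adjusted count: 36 − 3 = 33 annuli.
Predicted length = 0.09 mm/year × 33 years = 3.0 mm.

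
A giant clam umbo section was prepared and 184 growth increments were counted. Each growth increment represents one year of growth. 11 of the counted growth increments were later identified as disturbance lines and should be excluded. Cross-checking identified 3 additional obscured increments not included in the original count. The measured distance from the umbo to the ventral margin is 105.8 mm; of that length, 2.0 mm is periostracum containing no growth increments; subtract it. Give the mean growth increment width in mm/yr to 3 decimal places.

After corrections the count is 184 − 11 + 3 = 176 growth increments.
The growth record spans 105.8 − 2.0 = 103.8 mm.
103.8 mm over 176 years gives 103.8 / 176 ≈ 0.590 mm/yr.

0.590 mm/yr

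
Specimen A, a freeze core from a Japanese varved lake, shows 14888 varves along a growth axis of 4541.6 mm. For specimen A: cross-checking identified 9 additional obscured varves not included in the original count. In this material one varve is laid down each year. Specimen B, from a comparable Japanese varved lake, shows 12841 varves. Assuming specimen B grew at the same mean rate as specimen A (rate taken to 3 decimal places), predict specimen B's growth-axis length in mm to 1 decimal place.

3916.5 mm

Specimen A: after corrections the count is 14888 + 9 = 14897 varves.
A: 4541.6 mm over 14897 years gives 4541.6 / 14897 ≈ 0.305 mm per year.
For B, 0.305 mm/year × 12841 years = 3916.5 mm.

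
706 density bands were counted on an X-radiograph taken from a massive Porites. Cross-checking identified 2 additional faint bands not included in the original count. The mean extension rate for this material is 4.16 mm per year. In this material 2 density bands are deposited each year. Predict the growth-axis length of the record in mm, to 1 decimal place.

After corrections the count is 706 + 2 = 708 density bands.
Dividing by 2 density bands per year: 708 / 2 = 354 years.
354 years at 4.16 mm/year gives 4.16 × 354 = 1472.6 mm.

1472.6 mm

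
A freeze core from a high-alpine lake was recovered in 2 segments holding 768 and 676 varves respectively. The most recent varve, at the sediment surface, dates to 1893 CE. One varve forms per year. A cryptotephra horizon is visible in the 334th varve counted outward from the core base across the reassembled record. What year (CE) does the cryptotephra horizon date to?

Total varves = 768 + 676 = 1444.
Between varve 334 and the sediment surface there are 1444 − 334 = 1110 varves.
The varve at the sediment surface is 1893 CE, so the cryptotephra horizon dates to 1893 − 1110 = 783 CE.

783 CE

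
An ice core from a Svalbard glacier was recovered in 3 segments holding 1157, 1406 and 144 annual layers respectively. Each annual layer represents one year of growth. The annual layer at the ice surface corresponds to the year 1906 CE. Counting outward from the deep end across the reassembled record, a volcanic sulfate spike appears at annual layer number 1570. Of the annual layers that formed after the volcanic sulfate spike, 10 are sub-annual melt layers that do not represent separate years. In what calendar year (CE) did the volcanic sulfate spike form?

Total annual layers = 1157 + 1406 + 144 = 2707.
Between annual layer 1570 and the ice surface there are 2707 − 1570 = 1137 annual layers.
1137 − 10 false = 1127 true annual layers after the volcanic sulfate spike.
Counting back 1127 years from 1906 CE places the volcanic sulfate spike in 1906 − 1127 = 779 CE.

779 CE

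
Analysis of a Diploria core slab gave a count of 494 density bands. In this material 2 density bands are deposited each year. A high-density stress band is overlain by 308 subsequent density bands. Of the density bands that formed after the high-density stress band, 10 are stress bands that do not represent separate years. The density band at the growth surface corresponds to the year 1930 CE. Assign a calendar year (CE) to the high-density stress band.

308 density bands formed after the high-density stress band.
308 − 10 false = 298 true density bands after the high-density stress band.
With 2 density bands per year, 298 / 2 = 149 years.
Counting back 149 years from 1930 CE places the high-density stress band in 1930 − 149 = 1781 CE.

1781 CE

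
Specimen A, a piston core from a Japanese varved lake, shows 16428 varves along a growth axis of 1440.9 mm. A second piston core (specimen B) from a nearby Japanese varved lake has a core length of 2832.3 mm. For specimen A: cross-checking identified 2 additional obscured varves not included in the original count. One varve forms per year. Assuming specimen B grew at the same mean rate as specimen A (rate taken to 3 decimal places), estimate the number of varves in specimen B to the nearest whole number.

Specimen A: true varve count = 16428 + 2 = 16430.
A: Extension rate ≈ 1440.9 / 16430 = 0.088 mm/yr.
B spans 2832.3 / 0.088 = 32185.23 years ≈ 32185 varves.

32185 varves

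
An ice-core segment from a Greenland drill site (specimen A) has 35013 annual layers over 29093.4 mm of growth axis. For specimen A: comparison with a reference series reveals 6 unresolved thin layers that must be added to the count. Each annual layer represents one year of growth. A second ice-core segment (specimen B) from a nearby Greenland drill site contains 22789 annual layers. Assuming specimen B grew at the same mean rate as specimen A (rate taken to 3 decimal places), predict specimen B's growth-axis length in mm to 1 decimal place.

18937.7 mm

Specimen A: correcting the raw count gives 35013 + 6 = 35019 true annual layers.
A: 29093.4 mm over 35019 years gives 29093.4 / 35019 ≈ 0.831 mm/year.
B's length ≈ 0.831 × 22789 = 18937.7 mm.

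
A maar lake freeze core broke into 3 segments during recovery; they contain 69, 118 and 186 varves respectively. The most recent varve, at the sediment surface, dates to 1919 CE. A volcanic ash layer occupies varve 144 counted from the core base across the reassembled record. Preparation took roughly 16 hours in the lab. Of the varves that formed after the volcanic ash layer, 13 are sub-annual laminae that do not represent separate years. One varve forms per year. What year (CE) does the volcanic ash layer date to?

1703 CE

Total varves = 69 + 118 + 186 = 373.
Between varve 144 and the sediment surface there are 373 − 144 = 229 varves.
229 − 13 false = 216 true varves after the volcanic ash layer.
1919 − 216 = 1703 CE.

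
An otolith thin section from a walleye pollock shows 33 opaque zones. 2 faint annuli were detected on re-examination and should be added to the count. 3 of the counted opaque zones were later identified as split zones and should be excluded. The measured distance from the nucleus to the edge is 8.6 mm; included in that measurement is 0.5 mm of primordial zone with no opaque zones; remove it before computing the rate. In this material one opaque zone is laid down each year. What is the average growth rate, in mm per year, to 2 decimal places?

0.25 mm per year

Adjusted count: 33 − 3 + 2 = 32 opaque zones.
The growth record spans 8.6 − 0.5 = 8.1 mm.
Mean rate = 8.1 mm / 32 years ≈ 0.25 mm per year.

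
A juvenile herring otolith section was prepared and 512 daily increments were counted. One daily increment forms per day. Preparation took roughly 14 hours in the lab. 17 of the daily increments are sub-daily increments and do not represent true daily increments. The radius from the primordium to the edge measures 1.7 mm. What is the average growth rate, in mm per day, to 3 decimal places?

0.003 mm per day

True daily increment count = 512 − 17 = 495.
Mean rate = 1.7 mm / 495 days ≈ 0.003 mm per day.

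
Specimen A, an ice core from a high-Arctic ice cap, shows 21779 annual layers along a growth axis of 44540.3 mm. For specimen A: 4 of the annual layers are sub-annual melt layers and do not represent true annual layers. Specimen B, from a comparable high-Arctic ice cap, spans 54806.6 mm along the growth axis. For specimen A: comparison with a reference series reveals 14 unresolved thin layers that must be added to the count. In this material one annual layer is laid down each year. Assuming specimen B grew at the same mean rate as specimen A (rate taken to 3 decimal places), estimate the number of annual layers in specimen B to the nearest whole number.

Specimen A: true annual layer count = 21779 − 4 + 14 = 21789.
A: Extension rate ≈ 44540.3 / 21789 = 2.044 mm/yr.
B spans 54806.6 / 2.044 = 26813.41 years ≈ 26813 annual layers.

26813 annual layers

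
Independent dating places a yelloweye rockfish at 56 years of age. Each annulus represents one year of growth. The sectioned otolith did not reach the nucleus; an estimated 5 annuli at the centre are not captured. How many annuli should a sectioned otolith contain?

At one annulus per year, 56 years correspond to 56 annuli.
56 − 5 missed = 51 annuli expected in the prepared section.

51 annuli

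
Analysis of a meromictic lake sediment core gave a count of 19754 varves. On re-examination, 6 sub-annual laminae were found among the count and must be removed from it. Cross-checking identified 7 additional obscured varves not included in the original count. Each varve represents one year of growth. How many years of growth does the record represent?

True varve count = 19754 − 6 + 7 = 19755.
With a one-to-one varve periodicity this is 19755 years.

19755 years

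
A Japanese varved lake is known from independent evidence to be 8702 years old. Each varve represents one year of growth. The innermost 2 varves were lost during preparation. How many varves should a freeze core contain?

One varve per year gives 8702 varves over 8702 years.
Less the 2 uncaptured varves: 8702 − 2 = 8700.

8700 varves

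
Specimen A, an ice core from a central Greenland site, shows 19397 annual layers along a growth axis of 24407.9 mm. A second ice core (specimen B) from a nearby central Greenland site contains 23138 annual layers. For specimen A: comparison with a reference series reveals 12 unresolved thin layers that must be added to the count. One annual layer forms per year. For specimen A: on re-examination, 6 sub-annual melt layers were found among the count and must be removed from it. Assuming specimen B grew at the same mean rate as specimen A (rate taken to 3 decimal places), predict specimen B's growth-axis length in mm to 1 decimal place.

Specimen A: correcting the raw count gives 19397 − 6 + 12 = 19403 true annual layers.
A: Extension rate ≈ 24407.9 / 19403 = 1.258 mm/yr.
B's length ≈ 1.258 × 23138 = 29107.6 mm.

29107.6 mm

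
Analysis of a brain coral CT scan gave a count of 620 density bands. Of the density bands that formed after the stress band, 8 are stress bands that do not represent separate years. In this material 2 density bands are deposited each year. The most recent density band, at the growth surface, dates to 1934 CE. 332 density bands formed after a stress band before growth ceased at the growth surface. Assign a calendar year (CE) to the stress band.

332 density bands post-date the stress band.
Removing the 8 false density bands leaves 332 − 8 = 324 true density bands beyond the stress band.
324 density bands at 2 per year is 324 / 2 = 162 years.
The density band at the growth surface is 1934 CE, so the stress band dates to 1934 − 162 = 1772 CE.

1772 CE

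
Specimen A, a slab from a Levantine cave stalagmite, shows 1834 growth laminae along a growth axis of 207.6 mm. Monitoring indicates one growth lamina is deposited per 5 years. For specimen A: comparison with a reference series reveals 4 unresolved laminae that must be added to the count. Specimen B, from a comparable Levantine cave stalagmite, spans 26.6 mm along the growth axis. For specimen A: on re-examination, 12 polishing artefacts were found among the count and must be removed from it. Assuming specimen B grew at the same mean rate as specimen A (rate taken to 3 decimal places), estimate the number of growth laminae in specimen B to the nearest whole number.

Specimen A: correcting the raw count gives 1834 − 12 + 4 = 1826 true growth laminae.
Specimen A: at 5 years per growth lamina, 1826 × 5 = 9130 years.
A: Mean rate = 207.6 mm / 9130 years ≈ 0.023 mm/yr.
Specimen B: 26.6 mm / 0.023 mm per year = 1156.52 years; at 5 years per growth lamina that is 1156.52 / 5 ≈ 231 growth laminae.

231 growth laminae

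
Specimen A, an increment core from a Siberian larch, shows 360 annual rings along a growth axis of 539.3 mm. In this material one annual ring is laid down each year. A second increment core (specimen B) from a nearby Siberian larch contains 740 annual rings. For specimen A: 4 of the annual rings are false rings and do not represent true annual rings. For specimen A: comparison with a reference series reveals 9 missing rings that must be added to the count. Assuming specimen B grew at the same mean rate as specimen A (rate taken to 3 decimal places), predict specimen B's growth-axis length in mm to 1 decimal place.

1093.7 mm

Specimen A: adjusted count: 360 − 4 + 9 = 365 annual rings.
A: Extension rate ≈ 539.3 / 365 = 1.478 mm/yr.
Length of B = 1.478 × 740 = 1093.7 mm.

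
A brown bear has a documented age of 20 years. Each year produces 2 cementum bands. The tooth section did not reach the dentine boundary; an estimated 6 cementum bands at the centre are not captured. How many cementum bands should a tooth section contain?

20 years at 2 cementum bands per year gives 20 × 2 = 40 cementum bands.
Subtracting the 6 cementum bands not captured gives 40 − 6 = 34 cementum bands in the record.

34 cementum bands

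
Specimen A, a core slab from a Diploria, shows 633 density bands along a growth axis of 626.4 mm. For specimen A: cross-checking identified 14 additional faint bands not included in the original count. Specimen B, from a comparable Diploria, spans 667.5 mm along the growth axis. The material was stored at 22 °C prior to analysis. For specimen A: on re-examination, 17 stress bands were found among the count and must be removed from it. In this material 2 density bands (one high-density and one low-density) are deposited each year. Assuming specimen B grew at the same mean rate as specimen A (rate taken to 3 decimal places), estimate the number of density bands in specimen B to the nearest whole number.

Specimen A: correcting the raw count gives 633 − 17 + 14 = 630 true density bands.
Specimen A: dividing by 2 density bands per year: 630 / 2 = 315 years.
A: Mean rate = 626.4 mm / 315 years ≈ 1.989 mm/year.
B spans 667.5 / 1.989 = 335.60 years; at 2 density bands per year that is 335.60 × 2 ≈ 671 density bands.

671 density bands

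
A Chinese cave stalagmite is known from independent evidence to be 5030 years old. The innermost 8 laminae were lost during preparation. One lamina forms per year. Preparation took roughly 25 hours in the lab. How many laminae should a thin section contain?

5022 laminae

One lamina per year gives 5030 laminae over 5030 years.
Less the 8 uncaptured laminae: 5030 − 8 = 5022.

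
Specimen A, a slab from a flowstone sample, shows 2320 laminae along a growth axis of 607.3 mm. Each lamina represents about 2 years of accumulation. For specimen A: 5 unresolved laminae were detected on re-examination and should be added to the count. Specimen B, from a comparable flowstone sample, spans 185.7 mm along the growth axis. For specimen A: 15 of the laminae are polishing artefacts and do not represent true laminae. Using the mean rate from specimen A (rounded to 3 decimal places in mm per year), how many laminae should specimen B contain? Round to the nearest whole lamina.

Specimen A: correcting the raw count gives 2320 − 15 + 5 = 2310 true laminae.
Specimen A: multiplying by 2 years per lamina: 2310 × 2 = 4620 years.
A: Mean rate = 607.3 mm / 4620 years ≈ 0.131 mm/yr.
Specimen B: 185.7 mm / 0.131 mm per year = 1417.56 years; at 2 years per lamina that is 1417.56 / 2 ≈ 709 laminae.

709 laminae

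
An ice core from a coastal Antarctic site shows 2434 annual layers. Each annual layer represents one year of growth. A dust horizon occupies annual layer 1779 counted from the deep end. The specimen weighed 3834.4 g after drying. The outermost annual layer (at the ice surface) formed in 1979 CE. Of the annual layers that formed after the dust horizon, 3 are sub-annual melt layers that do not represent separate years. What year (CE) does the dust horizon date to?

1327 CE

Between annual layer 1779 and the ice surface there are 2434 − 1779 = 655 annual layers.
Excluding 3 false annual layers: 655 − 3 = 652.
The annual layer at the ice surface is 1979 CE, so the dust horizon dates to 1979 − 652 = 1327 CE.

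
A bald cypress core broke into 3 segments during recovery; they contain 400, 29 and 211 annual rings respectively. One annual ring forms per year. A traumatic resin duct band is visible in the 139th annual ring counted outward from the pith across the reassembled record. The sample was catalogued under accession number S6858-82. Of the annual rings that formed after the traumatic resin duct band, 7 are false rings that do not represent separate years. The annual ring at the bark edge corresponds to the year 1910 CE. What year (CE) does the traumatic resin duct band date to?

Total annual rings = 400 + 29 + 211 = 640.
Between annual ring 139 and the bark edge there are 640 − 139 = 501 annual rings.
Removing the 7 false annual rings leaves 501 − 7 = 494 true annual rings beyond the traumatic resin duct band.
1910 − 494 = 1416 CE.

1416 CE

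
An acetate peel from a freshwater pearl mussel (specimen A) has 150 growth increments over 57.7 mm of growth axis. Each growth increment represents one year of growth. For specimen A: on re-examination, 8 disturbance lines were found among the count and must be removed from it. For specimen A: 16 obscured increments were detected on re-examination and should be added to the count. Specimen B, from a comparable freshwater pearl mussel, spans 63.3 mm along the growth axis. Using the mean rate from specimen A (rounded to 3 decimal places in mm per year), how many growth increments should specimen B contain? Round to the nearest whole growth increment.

173 growth increments

Specimen A: correcting the raw count gives 150 − 8 + 16 = 158 true growth increments.
A: 57.7 mm over 158 years gives 57.7 / 158 ≈ 0.365 mm/year.
B spans 63.3 / 0.365 = 173.42 years ≈ 173 growth increments.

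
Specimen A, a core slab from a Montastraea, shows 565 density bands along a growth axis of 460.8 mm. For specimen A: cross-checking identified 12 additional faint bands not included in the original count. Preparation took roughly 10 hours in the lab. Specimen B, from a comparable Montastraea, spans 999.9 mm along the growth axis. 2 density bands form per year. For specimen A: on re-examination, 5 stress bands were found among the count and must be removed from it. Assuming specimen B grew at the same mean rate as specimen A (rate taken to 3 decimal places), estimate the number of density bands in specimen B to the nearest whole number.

Specimen A: adjusted count: 565 − 5 + 12 = 572 density bands.
Specimen A: dividing by 2 density bands per year: 572 / 2 = 286 years.
A: Mean rate = 460.8 mm / 286 years ≈ 1.611 mm per year.
Specimen B: 999.9 mm / 1.611 mm per year = 620.67 years; at 2 density bands per year that is 620.67 × 2 ≈ 1241 density bands.

1241 density bands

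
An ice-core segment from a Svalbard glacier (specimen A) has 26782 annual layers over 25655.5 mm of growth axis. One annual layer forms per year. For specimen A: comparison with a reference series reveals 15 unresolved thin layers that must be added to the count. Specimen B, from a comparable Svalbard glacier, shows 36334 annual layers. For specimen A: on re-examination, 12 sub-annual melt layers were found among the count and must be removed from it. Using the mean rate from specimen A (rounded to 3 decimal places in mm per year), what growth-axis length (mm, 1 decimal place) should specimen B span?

Specimen A: correcting the raw count gives 26782 − 12 + 15 = 26785 true annual layers.
A: Mean rate = 25655.5 mm / 26785 years ≈ 0.958 mm/year.
For B, 0.958 mm/year × 36334 years = 34808.0 mm.

34808.0 mm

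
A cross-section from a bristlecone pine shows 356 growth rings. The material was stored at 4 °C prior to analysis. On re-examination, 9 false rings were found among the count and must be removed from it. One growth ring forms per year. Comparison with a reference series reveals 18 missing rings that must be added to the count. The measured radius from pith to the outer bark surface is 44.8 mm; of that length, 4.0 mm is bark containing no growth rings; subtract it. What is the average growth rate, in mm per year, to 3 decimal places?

0.112 mm per year

Adjusted count: 356 − 9 + 18 = 365 growth rings.
Net length = 44.8 − 4.0 = 40.8 mm.
40.8 mm over 365 years gives 40.8 / 365 ≈ 0.112 mm per year.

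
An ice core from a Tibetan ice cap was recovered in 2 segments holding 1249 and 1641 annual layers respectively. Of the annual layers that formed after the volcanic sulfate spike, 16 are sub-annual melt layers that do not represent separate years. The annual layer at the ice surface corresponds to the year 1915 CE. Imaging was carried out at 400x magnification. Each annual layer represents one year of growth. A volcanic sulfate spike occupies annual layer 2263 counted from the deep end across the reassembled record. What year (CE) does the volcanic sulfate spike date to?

Total annual layers = 1249 + 1641 = 2890.
The volcanic sulfate spike sits at annual layer 2263 from the deep end, so 2890 − 2263 = 627 annual layers formed after it.
Excluding 16 false annual layers: 627 − 16 = 611.
Counting back 611 years from 1915 CE places the volcanic sulfate spike in 1915 − 611 = 1304 CE.

1304 CE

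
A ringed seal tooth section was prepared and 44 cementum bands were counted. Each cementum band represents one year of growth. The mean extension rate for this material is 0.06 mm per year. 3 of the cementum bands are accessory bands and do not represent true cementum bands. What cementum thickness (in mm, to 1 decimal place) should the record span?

2.5 mm

Adjusted count: 44 − 3 = 41 cementum bands.
Predicted length = 0.06 mm/year × 41 years = 2.5 mm.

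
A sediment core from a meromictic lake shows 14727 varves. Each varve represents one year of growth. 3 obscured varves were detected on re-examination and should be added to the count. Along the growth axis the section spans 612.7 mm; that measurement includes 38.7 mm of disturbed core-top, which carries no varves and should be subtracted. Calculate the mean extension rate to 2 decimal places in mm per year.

0.04 mm per year

Adjusted count: 14727 + 3 = 14730 varves.
The growth record spans 612.7 − 38.7 = 574.0 mm.
Mean rate = 574.0 mm / 14730 years ≈ 0.04 mm per year.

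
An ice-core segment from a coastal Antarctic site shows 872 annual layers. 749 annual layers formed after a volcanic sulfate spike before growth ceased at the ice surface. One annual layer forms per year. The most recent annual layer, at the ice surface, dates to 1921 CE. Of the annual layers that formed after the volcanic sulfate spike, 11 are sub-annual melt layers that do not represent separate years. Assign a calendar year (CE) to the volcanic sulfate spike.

There are 749 annual layers younger than the volcanic sulfate spike.
Removing the 11 false annual layers leaves 749 − 11 = 738 true annual layers beyond the volcanic sulfate spike.
1921 − 738 = 1183 CE.

1183 CE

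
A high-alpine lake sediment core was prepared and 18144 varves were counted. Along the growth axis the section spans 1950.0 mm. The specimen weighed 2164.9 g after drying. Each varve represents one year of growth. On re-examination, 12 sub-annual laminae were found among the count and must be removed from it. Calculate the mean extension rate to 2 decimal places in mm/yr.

0.11 mm/yr

Correcting the raw count gives 18144 − 12 = 18132 true varves.
Extension rate ≈ 1950.0 / 18132 = 0.11 mm/yr.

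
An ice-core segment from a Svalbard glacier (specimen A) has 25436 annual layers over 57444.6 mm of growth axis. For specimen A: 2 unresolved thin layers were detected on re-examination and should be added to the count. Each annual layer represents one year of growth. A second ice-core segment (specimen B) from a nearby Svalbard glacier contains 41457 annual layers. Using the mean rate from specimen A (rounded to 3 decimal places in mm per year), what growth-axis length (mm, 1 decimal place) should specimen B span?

93609.9 mm

Specimen A: adjusted count: 25436 + 2 = 25438 annual layers.
A: 57444.6 mm over 25438 years gives 57444.6 / 25438 ≈ 2.258 mm/yr.
Length of B = 2.258 × 41457 = 93609.9 mm.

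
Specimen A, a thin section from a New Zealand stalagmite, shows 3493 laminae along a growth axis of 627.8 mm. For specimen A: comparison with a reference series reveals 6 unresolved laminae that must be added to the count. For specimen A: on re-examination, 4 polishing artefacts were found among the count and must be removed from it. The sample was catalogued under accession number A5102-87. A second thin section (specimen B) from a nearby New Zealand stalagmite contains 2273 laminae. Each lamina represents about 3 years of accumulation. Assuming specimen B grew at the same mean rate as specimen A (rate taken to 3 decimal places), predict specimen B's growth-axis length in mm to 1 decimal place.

Specimen A: adjusted count: 3493 − 4 + 6 = 3495 laminae.
Specimen A: 3495 laminae at 3 years each span 3495 × 3 = 10485 years.
A: Extension rate ≈ 627.8 / 10485 = 0.060 mm/yr.
Specimen B: multiplying by 3 years per lamina: 2273 × 3 = 6819 years. B's length ≈ 0.060 × 6819 = 409.1 mm.

409.1 mm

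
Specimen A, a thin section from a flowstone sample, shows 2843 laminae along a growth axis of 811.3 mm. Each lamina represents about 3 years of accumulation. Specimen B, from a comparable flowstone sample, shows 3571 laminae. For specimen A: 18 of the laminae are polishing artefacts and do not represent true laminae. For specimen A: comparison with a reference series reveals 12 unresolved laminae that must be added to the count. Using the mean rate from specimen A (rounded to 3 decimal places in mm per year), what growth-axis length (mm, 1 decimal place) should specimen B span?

1017.7 mm

Specimen A: after corrections the count is 2843 − 18 + 12 = 2837 laminae.
Specimen A: 2837 laminae at 3 years each span 2837 × 3 = 8511 years.
A: Extension rate ≈ 811.3 / 8511 = 0.095 mm per year.
Specimen B: multiplying by 3 years per lamina: 3571 × 3 = 10713 years. For B, 0.095 mm/year × 10713 years = 1017.7 mm.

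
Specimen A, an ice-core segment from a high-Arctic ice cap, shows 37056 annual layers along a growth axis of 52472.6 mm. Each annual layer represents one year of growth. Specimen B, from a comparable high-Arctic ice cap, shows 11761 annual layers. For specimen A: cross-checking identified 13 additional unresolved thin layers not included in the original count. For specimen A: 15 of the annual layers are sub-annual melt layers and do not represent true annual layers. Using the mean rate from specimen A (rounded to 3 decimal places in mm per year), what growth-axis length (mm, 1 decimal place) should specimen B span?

16653.6 mm

Specimen A: correcting the raw count gives 37056 − 15 + 13 = 37054 true annual layers.
A: Mean rate = 52472.6 mm / 37054 years ≈ 1.416 mm/yr.
Length of B = 1.416 × 11761 = 16653.6 mm.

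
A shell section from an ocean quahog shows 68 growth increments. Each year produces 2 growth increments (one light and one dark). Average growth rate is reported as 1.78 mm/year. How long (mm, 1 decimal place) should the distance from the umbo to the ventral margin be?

68 growth increments at 2 per year is 68 / 2 = 34 years.
34 years at 1.78 mm/year gives 1.78 × 34 = 60.5 mm.

60.5 mm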